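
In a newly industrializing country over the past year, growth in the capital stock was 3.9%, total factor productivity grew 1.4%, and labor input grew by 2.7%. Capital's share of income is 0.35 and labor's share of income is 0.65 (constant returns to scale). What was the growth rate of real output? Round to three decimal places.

Labor's share = 1 − 0.35 = 0.65.
The capital stock: 0.35 × 3.9 = 1.365 pp.
Labor input: 0.65 × 2.7 = 1.755 pp.
Output growth = 1.4 + 3.12 = 4.52%.

4.520%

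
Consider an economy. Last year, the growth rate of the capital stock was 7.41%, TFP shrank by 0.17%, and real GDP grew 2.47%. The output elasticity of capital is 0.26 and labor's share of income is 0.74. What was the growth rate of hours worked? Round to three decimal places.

Hours worked growth was 0.964%.

Labor's share = 1 − 0.26 = 0.74.
gY = gA + 0.26×7.41 + 0.74×g.
0.74×g = 2.47 + 0.17 − 1.9266 = 0.7134.
g = 0.7134 / 0.74 = 0.96405%.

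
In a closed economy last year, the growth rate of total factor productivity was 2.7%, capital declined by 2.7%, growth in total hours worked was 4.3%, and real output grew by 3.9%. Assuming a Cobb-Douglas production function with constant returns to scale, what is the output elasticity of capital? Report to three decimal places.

α = 0.443

gY = gA + α·gK + (1−α)·gL, so gY − gA − gL = α(gK − gL).
3.9 − 2.7 − 4.3 = α × (-2.7 − 4.3).
-3.1 = -7 α, so α = 0.44286.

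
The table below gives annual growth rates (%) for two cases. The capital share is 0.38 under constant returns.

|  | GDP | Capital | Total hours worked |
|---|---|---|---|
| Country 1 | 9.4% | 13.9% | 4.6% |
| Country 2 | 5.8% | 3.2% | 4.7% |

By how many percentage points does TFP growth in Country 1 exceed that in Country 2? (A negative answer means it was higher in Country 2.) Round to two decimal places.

-0.40 percentage points

Labor's share = 1 − 0.38 = 0.62.
Country 1: TFP = 9.4 − 5.282 − 2.852 = 1.266%.
Country 2: TFP = 5.8 − 1.216 − 2.914 = 1.67%.
Difference = 1.266 − (1.67) = -0.404 pp.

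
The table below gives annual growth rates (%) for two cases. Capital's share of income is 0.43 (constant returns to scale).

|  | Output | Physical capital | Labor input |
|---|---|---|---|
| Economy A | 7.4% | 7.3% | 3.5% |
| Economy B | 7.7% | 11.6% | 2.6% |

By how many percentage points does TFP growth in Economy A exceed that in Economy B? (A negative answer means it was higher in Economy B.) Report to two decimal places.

1.04 percentage points

Labor's share = 1 − 0.43 = 0.57.
Economy A: TFP = 7.4 − 3.139 − 1.995 = 2.266%.
Economy B: TFP = 7.7 − 4.988 − 1.482 = 1.23%.
Difference = 2.266 − (1.23) = 1.036 pp.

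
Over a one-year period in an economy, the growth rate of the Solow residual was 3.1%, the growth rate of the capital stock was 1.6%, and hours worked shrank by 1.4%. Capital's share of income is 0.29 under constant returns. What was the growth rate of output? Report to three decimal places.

Labor's share = 1 − 0.29 = 0.71.
The capital stock: 0.29 × 1.6 = 0.464 pp.
Hours worked: 0.71 × (-1.4) = -0.994 pp.
Output growth = 3.1 + (-0.53) = 2.57%.

Output growth was 2.570%.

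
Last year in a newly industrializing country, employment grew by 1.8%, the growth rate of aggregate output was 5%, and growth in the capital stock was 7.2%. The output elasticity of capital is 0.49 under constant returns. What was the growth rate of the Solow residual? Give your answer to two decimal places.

0.55%

Labor's share = 1 − 0.49 = 0.51.
The capital stock: 0.49 × 7.2 = 3.528 pp.
Employment: 0.51 × 1.8 = 0.918 pp.
TFP growth = 5 − 4.446 = 0.554%.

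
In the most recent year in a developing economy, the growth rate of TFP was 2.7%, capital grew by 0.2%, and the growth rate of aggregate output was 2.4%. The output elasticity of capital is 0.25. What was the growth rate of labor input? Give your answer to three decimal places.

-0.467%

Labor's share = 1 − 0.25 = 0.75.
gY = gA + 0.25×0.2 + 0.75×g.
0.75×g = 2.4 − 2.7 − 0.05 = -0.35.
g = -0.35 / 0.75 = -0.46667%.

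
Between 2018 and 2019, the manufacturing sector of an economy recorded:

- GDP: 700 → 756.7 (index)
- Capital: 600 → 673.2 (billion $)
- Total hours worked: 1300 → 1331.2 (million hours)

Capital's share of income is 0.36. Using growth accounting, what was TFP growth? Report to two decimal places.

GDP growth = (756.7 − 700) / 700 = 8.1%.
Capital growth = (673.2 − 600) / 600 = 12.2%.
Total hours worked growth = (1331.2 − 1300) / 1300 = 2.4%.
Labor's share = 1 − 0.36 = 0.64.
Capital: 0.36 × 12.2 = 4.392 pp.
Total hours worked: 0.64 × 2.4 = 1.536 pp.
TFP growth = 8.1 − 5.928 = 2.172%.

2.17%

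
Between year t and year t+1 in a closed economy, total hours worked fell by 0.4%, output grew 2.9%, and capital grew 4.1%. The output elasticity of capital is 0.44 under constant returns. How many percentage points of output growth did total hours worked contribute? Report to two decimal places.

-0.22 percentage points

Labor's share = 1 − 0.44 = 0.56.
Contribution = share × growth = 0.56 × (-0.4) = -0.224 pp.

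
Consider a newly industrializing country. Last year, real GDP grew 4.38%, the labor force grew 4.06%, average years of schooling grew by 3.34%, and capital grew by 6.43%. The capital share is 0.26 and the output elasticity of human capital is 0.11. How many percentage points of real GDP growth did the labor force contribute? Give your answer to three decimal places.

2.558

Labor's share = 1 − 0.26 − 0.11 = 0.63.
Contribution = share × growth = 0.63 × 4.06 = 2.5578 pp.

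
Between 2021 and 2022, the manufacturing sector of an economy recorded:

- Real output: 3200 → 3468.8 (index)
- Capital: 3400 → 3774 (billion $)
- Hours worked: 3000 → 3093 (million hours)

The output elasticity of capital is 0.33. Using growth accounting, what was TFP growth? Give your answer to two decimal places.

2.69%

Real output growth = (3468.8 − 3200) / 3200 = 8.4%.
Capital growth = (3774 − 3400) / 3400 = 11%.
Hours worked growth = (3093 − 3000) / 3000 = 3.1%.
Labor's share = 1 − 0.33 = 0.67.
Capital: 0.33 × 11 = 3.63 pp.
Hours worked: 0.67 × 3.1 = 2.077 pp.
TFP growth = 8.4 − 5.707 = 2.693%.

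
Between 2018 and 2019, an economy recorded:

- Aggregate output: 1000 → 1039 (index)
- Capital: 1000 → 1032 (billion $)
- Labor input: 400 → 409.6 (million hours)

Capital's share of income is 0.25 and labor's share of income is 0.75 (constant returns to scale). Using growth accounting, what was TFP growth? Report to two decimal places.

Aggregate output growth = (1039 − 1000) / 1000 = 3.9%.
Capital growth = (1032 − 1000) / 1000 = 3.2%.
Labor input growth = (409.6 − 400) / 400 = 2.4%.
Labor's share = 1 − 0.25 = 0.75.
Capital: 0.25 × 3.2 = 0.8 pp.
Labor input: 0.75 × 2.4 = 1.8 pp.
TFP growth = 3.9 − 2.6 = 1.3%.

1.30%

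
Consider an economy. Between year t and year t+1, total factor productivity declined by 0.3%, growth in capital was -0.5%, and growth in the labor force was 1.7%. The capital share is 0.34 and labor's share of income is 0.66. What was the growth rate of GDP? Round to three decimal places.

GDP grew 0.652%.

Labor's share = 1 − 0.34 = 0.66.
Capital: 0.34 × (-0.5) = -0.17 pp.
The labor force: 0.66 × 1.7 = 1.122 pp.
Output growth = -0.3 + 0.952 = 0.652%.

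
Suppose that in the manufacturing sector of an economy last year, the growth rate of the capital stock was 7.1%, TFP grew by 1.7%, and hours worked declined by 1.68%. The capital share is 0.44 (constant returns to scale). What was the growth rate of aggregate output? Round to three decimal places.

Labor's share = 1 − 0.44 = 0.56.
The capital stock: 0.44 × 7.1 = 3.124 pp.
Hours worked: 0.56 × (-1.68) = -0.9408 pp.
Output growth = 1.7 + 2.1832 = 3.8832%.

Aggregate output growth was 3.883%.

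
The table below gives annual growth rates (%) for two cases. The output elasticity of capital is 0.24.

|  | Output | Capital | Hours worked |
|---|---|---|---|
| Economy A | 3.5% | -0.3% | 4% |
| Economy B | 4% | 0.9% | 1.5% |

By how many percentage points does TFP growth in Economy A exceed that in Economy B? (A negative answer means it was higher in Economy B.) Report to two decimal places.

Labor's share = 1 − 0.24 = 0.76.
Economy A: TFP = 3.5 + 0.072 − 3.04 = 0.532%.
Economy B: TFP = 4 − 0.216 − 1.14 = 2.644%.
Difference = 0.532 − (2.644) = -2.112 pp.

-2.11 percentage points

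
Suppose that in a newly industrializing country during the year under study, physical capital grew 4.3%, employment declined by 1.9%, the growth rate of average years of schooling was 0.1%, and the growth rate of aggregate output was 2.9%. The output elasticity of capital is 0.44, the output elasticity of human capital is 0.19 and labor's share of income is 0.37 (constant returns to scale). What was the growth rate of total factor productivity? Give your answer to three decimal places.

Total factor productivity growth was 1.692%.

Labor's share = 1 − 0.44 − 0.19 = 0.37.
Physical capital: 0.44 × 4.3 = 1.892 pp.
Average years of schooling: 0.19 × 0.1 = 0.019 pp.
Employment: 0.37 × (-1.9) = -0.703 pp.
TFP growth = 2.9 − 1.208 = 1.692%.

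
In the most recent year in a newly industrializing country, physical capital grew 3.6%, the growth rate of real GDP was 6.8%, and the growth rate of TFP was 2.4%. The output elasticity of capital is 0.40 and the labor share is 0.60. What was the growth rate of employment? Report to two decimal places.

Labor's share = 1 − 0.4 = 0.6.
gY = gA + 0.4×3.6 + 0.6×g.
0.6×g = 6.8 − 2.4 − 1.44 = 2.96.
g = 2.96 / 0.6 = 4.9333%.

4.93%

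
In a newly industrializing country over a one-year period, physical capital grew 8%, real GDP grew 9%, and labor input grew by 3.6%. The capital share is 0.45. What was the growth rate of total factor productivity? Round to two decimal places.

Labor's share = 1 − 0.45 = 0.55.
Physical capital: 0.45 × 8 = 3.6 pp.
Labor input: 0.55 × 3.6 = 1.98 pp.
TFP growth = 9 − 5.58 = 3.42%.

3.42%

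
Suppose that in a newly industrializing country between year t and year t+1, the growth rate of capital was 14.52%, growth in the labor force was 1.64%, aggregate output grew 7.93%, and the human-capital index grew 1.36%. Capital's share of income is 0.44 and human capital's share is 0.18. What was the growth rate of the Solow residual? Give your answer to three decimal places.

Labor's share = 1 − 0.44 − 0.18 = 0.38.
Capital: 0.44 × 14.52 = 6.3888 pp.
The human-capital index: 0.18 × 1.36 = 0.2448 pp.
The labor force: 0.38 × 1.64 = 0.6232 pp.
TFP growth = 7.93 − 7.2568 = 0.6732%.

0.673%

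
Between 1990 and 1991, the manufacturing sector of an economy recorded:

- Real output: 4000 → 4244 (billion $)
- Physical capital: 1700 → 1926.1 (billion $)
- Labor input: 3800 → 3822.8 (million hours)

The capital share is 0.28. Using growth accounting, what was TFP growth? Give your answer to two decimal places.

1.94%

Real output growth = (4244 − 4000) / 4000 = 6.1%.
Physical capital growth = (1926.1 − 1700) / 1700 = 13.3%.
Labor input growth = (3822.8 − 3800) / 3800 = 0.6%.
Labor's share = 1 − 0.28 = 0.72.
Physical capital: 0.28 × 13.3 = 3.724 pp.
Labor input: 0.72 × 0.6 = 0.432 pp.
TFP growth = 6.1 − 4.156 = 1.944%.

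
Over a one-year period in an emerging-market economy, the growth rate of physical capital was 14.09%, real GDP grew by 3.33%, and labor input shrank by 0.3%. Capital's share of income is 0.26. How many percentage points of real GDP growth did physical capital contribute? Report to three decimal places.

3.663 percentage points

Contribution = share × growth = 0.26 × 14.09 = 3.6634 pp.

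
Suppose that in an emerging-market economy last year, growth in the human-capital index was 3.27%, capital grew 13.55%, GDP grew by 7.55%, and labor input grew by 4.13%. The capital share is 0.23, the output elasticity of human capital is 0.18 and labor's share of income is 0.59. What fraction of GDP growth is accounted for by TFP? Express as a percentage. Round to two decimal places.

TFP accounted for 18.65% of growth.

Labor's share = 1 − 0.23 − 0.18 = 0.59.
Capital: 0.23 × 13.55 = 3.1165 pp.
The human-capital index: 0.18 × 3.27 = 0.5886 pp.
Labor input: 0.59 × 4.13 = 2.4367 pp.
TFP growth = 7.55 − 6.1418 = 1.4082%.
TFP share of growth = 1.4082 / 7.55 × 100 = 18.6517%.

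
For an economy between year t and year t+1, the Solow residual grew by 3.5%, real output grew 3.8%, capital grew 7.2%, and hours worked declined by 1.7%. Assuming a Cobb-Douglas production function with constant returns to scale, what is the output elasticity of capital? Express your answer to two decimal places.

α = 0.22

gY = gA + α·gK + (1−α)·gL, so gY − gA − gL = α(gK − gL).
3.8 − 3.5 + 1.7 = α × (7.2 − (-1.7)).
2 = 8.9 α, so α = 0.2247.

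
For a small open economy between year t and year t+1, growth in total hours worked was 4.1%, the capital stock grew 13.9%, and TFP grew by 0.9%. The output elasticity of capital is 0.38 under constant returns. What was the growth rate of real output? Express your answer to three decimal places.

Labor's share = 1 − 0.38 = 0.62.
The capital stock: 0.38 × 13.9 = 5.282 pp.
Total hours worked: 0.62 × 4.1 = 2.542 pp.
Output growth = 0.9 + 7.824 = 8.724%.

8.724%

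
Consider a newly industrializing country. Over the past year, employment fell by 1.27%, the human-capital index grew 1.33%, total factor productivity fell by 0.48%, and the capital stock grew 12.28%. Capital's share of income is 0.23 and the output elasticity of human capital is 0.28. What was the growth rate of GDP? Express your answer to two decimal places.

Labor's share = 1 − 0.23 − 0.28 = 0.49.
The capital stock: 0.23 × 12.28 = 2.8244 pp.
The human-capital index: 0.28 × 1.33 = 0.3724 pp.
Employment: 0.49 × (-1.27) = -0.6223 pp.
Output growth = -0.48 + 2.5745 = 2.0945%.

2.09%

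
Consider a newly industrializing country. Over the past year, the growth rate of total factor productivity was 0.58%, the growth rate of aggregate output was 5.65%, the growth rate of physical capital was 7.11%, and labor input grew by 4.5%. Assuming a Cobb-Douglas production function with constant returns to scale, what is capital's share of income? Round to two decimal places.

Capital's share of income is 0.22.

gY = gA + α·gK + (1−α)·gL, so gY − gA − gL = α(gK − gL).
5.65 − 0.58 − 4.5 = α × (7.11 − 4.5).
0.57 = 2.61 α, so α = 0.2184.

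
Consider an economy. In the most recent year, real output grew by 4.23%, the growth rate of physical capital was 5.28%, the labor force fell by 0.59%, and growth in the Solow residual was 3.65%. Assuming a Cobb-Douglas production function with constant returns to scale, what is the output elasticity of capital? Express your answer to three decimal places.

The output elasticity of capital is 0.199.

gY = gA + α·gK + (1−α)·gL, so gY − gA − gL = α(gK − gL).
4.23 − 3.65 + 0.59 = α × (5.28 − (-0.59)).
1.17 = 5.87 α, so α = 0.19932.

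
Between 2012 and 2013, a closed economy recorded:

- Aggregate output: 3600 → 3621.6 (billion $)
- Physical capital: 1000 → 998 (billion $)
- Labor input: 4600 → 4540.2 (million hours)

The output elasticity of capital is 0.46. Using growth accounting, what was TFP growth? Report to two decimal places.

1.39%

Aggregate output growth = (3621.6 − 3600) / 3600 = 0.6%.
Physical capital growth = (998 − 1000) / 1000 = -0.2%.
Labor input growth = (4540.2 − 4600) / 4600 = -1.3%.
Labor's share = 1 − 0.46 = 0.54.
Physical capital: 0.46 × (-0.2) = -0.092 pp.
Labor input: 0.54 × (-1.3) = -0.702 pp.
TFP growth = 0.6 + 0.794 = 1.394%.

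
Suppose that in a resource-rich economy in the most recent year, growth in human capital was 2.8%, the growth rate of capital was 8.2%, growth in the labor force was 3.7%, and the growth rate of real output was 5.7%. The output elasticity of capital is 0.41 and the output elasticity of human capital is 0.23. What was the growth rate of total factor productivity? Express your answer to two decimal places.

Labor's share = 1 − 0.41 − 0.23 = 0.36.
Capital: 0.41 × 8.2 = 3.362 pp.
Human capital: 0.23 × 2.8 = 0.644 pp.
The labor force: 0.36 × 3.7 = 1.332 pp.
TFP growth = 5.7 − 5.338 = 0.362%.

Total factor productivity growth was 0.36%.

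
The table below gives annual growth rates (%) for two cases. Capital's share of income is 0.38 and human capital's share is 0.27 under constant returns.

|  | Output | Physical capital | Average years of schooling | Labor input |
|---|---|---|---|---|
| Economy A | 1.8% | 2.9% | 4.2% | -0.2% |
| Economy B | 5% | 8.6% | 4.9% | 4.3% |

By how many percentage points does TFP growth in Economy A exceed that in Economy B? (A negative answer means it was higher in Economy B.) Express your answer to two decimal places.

Labor's share = 1 − 0.38 − 0.27 = 0.35.
Economy A: TFP = 1.8 − 1.102 − 1.134 + 0.07 = -0.366%.
Economy B: TFP = 5 − 3.268 − 1.323 − 1.505 = -1.096%.
Difference = -0.366 − (-1.096) = 0.73 pp.

0.73 percentage points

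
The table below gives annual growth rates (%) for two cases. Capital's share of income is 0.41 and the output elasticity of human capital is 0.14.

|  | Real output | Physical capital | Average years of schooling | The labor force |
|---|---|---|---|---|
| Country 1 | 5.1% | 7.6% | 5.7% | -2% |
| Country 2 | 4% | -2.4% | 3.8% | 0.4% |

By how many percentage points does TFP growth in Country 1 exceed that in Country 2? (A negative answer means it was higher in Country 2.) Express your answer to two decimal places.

Labor's share = 1 − 0.41 − 0.14 = 0.45.
Country 1: TFP = 5.1 − 3.116 − 0.798 + 0.9 = 2.086%.
Country 2: TFP = 4 + 0.984 − 0.532 − 0.18 = 4.272%.
Difference = 2.086 − (4.272) = -2.186 pp.

-2.19 percentage points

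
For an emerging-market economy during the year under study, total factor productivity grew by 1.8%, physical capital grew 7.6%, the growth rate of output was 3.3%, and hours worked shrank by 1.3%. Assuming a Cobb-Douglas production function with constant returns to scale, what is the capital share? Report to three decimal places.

0.315

gY = gA + α·gK + (1−α)·gL, so gY − gA − gL = α(gK − gL).
3.3 − 1.8 + 1.3 = α × (7.6 − (-1.3)).
2.8 = 8.9 α, so α = 0.31461.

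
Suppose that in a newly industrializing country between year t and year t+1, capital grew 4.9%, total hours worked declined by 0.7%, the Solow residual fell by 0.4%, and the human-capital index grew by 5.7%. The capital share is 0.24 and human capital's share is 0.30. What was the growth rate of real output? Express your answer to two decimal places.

Real output growth was 2.16%.

Labor's share = 1 − 0.24 − 0.3 = 0.46.
Capital: 0.24 × 4.9 = 1.176 pp.
The human-capital index: 0.3 × 5.7 = 1.71 pp.
Total hours worked: 0.46 × (-0.7) = -0.322 pp.
Output growth = -0.4 + 2.564 = 2.164%.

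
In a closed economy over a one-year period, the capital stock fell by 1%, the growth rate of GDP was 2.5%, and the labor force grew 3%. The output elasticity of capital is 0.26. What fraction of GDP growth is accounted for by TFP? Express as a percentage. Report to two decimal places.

Labor's share = 1 − 0.26 = 0.74.
The capital stock: 0.26 × (-1) = -0.26 pp.
The labor force: 0.74 × 3 = 2.22 pp.
TFP growth = 2.5 − 1.96 = 0.54%.
TFP share of growth = 0.54 / 2.5 × 100 = 21.6%.

TFP accounted for 21.60% of growth.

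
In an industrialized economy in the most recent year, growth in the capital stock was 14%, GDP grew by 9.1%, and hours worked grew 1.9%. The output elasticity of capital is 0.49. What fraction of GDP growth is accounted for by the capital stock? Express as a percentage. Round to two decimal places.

The capital stock contributed 0.49 × 14 = 6.86 pp.
Share of growth = 6.86 / 9.1 × 100 = 75.3846%.

75.38%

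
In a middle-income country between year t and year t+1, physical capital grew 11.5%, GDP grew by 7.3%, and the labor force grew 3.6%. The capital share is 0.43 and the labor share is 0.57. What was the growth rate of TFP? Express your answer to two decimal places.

0.30%

Labor's share = 1 − 0.43 = 0.57.
Physical capital: 0.43 × 11.5 = 4.945 pp.
The labor force: 0.57 × 3.6 = 2.052 pp.
TFP growth = 7.3 − 6.997 = 0.303%.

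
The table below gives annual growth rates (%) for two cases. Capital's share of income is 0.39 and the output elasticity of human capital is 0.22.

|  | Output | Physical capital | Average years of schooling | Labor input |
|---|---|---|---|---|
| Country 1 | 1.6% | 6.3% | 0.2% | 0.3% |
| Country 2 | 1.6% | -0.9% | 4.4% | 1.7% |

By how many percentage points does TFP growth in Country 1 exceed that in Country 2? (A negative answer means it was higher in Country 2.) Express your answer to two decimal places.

-1.34 percentage points

Labor's share = 1 − 0.39 − 0.22 = 0.39.
Country 1: TFP = 1.6 − 2.457 − 0.044 − 0.117 = -1.018%.
Country 2: TFP = 1.6 + 0.351 − 0.968 − 0.663 = 0.32%.
Difference = -1.018 − (0.32) = -1.338 pp.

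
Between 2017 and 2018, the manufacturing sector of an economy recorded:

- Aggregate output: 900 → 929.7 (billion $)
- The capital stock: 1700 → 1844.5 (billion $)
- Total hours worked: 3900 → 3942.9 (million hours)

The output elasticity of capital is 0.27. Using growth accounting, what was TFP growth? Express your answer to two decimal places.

TFP grew 0.20%.

Aggregate output growth = (929.7 − 900) / 900 = 3.3%.
The capital stock growth = (1844.5 − 1700) / 1700 = 8.5%.
Total hours worked growth = (3942.9 − 3900) / 3900 = 1.1%.
Labor's share = 1 − 0.27 = 0.73.
The capital stock: 0.27 × 8.5 = 2.295 pp.
Total hours worked: 0.73 × 1.1 = 0.803 pp.
TFP growth = 3.3 − 3.098 = 0.202%.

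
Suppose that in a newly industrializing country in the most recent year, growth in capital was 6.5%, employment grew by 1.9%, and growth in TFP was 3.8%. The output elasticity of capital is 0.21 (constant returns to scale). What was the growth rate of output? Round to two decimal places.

Labor's share = 1 − 0.21 = 0.79.
Capital: 0.21 × 6.5 = 1.365 pp.
Employment: 0.79 × 1.9 = 1.501 pp.
Output growth = 3.8 + 2.866 = 6.666%.

6.67%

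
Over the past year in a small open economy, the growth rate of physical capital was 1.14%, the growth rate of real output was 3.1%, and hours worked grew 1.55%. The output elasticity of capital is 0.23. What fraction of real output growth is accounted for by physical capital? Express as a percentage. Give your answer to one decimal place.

8.5%

Physical capital contributed 0.23 × 1.14 = 0.2622 pp.
Share of growth = 0.2622 / 3.1 × 100 = 8.458%.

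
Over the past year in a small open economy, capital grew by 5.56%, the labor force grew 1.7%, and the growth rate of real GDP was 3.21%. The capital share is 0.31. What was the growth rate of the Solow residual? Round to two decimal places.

The Solow residual growth was 0.31%.

Labor's share = 1 − 0.31 = 0.69.
Capital: 0.31 × 5.56 = 1.7236 pp.
The labor force: 0.69 × 1.7 = 1.173 pp.
TFP growth = 3.21 − 2.8966 = 0.3134%.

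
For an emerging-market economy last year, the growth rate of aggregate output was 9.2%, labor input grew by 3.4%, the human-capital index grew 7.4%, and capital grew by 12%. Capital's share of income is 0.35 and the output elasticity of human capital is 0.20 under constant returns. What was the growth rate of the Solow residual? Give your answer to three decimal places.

1.990%

Labor's share = 1 − 0.35 − 0.2 = 0.45.
Capital: 0.35 × 12 = 4.2 pp.
The human-capital index: 0.2 × 7.4 = 1.48 pp.
Labor input: 0.45 × 3.4 = 1.53 pp.
TFP growth = 9.2 − 7.21 = 1.99%.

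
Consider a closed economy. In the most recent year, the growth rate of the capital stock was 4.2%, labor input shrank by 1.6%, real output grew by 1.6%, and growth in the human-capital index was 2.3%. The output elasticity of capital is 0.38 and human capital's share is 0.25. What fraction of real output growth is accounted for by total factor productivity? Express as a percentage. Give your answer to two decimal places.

1.31%

Labor's share = 1 − 0.38 − 0.25 = 0.37.
The capital stock: 0.38 × 4.2 = 1.596 pp.
The human-capital index: 0.25 × 2.3 = 0.575 pp.
Labor input: 0.37 × (-1.6) = -0.592 pp.
TFP growth = 1.6 − 1.579 = 0.021%.
TFP share of growth = 0.021 / 1.6 × 100 = 1.3125%.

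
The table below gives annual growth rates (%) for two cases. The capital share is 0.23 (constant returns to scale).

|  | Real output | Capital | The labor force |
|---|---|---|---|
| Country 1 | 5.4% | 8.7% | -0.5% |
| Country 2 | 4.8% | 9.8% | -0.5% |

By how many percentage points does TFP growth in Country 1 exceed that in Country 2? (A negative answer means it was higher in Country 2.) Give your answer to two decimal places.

0.85 percentage points

Labor's share = 1 − 0.23 = 0.77.
Country 1: TFP = 5.4 − 2.001 + 0.385 = 3.784%.
Country 2: TFP = 4.8 − 2.254 + 0.385 = 2.931%.
Difference = 3.784 − (2.931) = 0.853 pp.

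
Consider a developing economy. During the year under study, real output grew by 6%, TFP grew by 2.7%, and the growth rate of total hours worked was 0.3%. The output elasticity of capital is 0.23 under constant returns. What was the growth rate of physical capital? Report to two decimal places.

Physical capital grew 13.34%.

Labor's share = 1 − 0.23 = 0.77.
gY = gA + 0.77×0.3 + 0.23×g.
0.23×g = 6 − 2.7 − 0.231 = 3.069.
g = 3.069 / 0.23 = 13.3435%.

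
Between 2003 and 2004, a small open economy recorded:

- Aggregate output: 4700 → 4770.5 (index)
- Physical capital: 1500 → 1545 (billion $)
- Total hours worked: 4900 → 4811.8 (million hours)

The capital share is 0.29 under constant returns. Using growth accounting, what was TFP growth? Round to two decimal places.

Aggregate output growth = (4770.5 − 4700) / 4700 = 1.5%.
Physical capital growth = (1545 − 1500) / 1500 = 3%.
Total hours worked growth = (4811.8 − 4900) / 4900 = -1.8%.
Labor's share = 1 − 0.29 = 0.71.
Physical capital: 0.29 × 3 = 0.87 pp.
Total hours worked: 0.71 × (-1.8) = -1.278 pp.
TFP growth = 1.5 + 0.408 = 1.908%.

1.91%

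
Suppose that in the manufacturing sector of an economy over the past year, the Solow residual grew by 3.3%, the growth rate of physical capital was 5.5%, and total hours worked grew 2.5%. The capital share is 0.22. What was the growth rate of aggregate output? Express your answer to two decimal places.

6.46%

Labor's share = 1 − 0.22 = 0.78.
Physical capital: 0.22 × 5.5 = 1.21 pp.
Total hours worked: 0.78 × 2.5 = 1.95 pp.
Output growth = 3.3 + 3.16 = 6.46%.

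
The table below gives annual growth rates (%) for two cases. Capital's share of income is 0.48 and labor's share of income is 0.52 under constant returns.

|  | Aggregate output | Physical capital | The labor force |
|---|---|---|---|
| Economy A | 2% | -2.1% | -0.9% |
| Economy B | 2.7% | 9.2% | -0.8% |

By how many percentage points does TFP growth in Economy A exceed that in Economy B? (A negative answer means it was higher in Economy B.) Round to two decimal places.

Labor's share = 1 − 0.48 = 0.52.
Economy A: TFP = 2 + 1.008 + 0.468 = 3.476%.
Economy B: TFP = 2.7 − 4.416 + 0.416 = -1.3%.
Difference = 3.476 − (-1.3) = 4.776 pp.

4.78 percentage points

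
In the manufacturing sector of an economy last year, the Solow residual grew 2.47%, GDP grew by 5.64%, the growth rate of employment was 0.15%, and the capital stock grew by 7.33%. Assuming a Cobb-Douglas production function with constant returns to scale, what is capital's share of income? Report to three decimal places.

Capital's share of income is 0.421.

gY = gA + α·gK + (1−α)·gL, so gY − gA − gL = α(gK − gL).
5.64 − 2.47 − 0.15 = α × (7.33 − 0.15).
3.02 = 7.18 α, so α = 0.42061.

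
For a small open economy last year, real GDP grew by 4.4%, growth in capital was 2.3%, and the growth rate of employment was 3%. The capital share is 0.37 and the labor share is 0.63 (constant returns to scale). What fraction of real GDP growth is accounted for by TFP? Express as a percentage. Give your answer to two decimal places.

TFP accounted for 37.70% of growth.

Labor's share = 1 − 0.37 = 0.63.
Capital: 0.37 × 2.3 = 0.851 pp.
Employment: 0.63 × 3 = 1.89 pp.
TFP growth = 4.4 − 2.741 = 1.659%.
TFP share of growth = 1.659 / 4.4 × 100 = 37.7045%.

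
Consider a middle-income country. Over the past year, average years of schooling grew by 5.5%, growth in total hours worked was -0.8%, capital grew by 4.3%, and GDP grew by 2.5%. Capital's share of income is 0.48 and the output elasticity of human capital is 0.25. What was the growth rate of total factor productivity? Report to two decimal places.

Labor's share = 1 − 0.48 − 0.25 = 0.27.
Capital: 0.48 × 4.3 = 2.064 pp.
Average years of schooling: 0.25 × 5.5 = 1.375 pp.
Total hours worked: 0.27 × (-0.8) = -0.216 pp.
TFP growth = 2.5 − 3.223 = -0.723%.

-0.72%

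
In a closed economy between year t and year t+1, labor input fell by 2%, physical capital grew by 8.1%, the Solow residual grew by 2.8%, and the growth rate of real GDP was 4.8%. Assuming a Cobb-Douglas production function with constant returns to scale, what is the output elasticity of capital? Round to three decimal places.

α = 0.396

gY = gA + α·gK + (1−α)·gL, so gY − gA − gL = α(gK − gL).
4.8 − 2.8 + 2 = α × (8.1 − (-2)).
4 = 10.1 α, so α = 0.39604.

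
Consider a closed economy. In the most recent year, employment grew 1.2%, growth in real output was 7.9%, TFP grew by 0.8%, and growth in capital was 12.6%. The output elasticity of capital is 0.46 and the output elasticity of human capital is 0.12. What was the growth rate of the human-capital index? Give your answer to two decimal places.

The human-capital index grew 6.67%.

Labor's share = 1 − 0.46 − 0.12 = 0.42.
gY = gA + 0.46×12.6 + 0.42×1.2 + 0.12×g.
0.12×g = 7.9 − 0.8 − 6.3 = 0.8.
g = 0.8 / 0.12 = 6.6667%.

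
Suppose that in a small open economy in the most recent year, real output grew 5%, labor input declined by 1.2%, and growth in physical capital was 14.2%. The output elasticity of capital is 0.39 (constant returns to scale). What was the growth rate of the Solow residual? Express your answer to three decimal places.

The Solow residual grew 0.194%.

Labor's share = 1 − 0.39 = 0.61.
Physical capital: 0.39 × 14.2 = 5.538 pp.
Labor input: 0.61 × (-1.2) = -0.732 pp.
TFP growth = 5 − 4.806 = 0.194%.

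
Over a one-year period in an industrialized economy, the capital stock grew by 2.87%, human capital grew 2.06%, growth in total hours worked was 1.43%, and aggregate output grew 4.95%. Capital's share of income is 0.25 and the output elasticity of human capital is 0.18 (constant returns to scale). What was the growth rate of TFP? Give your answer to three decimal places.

3.047%

Labor's share = 1 − 0.25 − 0.18 = 0.57.
The capital stock: 0.25 × 2.87 = 0.7175 pp.
Human capital: 0.18 × 2.06 = 0.3708 pp.
Total hours worked: 0.57 × 1.43 = 0.8151 pp.
TFP growth = 4.95 − 1.9034 = 3.0466%.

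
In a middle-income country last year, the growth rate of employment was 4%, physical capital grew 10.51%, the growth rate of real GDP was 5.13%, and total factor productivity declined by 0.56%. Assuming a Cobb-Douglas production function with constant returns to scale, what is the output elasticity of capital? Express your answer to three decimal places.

α = 0.260

gY = gA + α·gK + (1−α)·gL, so gY − gA − gL = α(gK − gL).
5.13 + 0.56 − 4 = α × (10.51 − 4).
1.69 = 6.51 α, so α = 0.2596.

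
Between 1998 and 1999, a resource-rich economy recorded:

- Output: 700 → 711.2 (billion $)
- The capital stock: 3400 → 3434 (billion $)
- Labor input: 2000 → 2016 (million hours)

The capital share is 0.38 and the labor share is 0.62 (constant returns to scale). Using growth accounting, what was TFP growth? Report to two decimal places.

TFP growth was 0.72%.

Output growth = (711.2 − 700) / 700 = 1.6%.
The capital stock growth = (3434 − 3400) / 3400 = 1%.
Labor input growth = (2016 − 2000) / 2000 = 0.8%.
Labor's share = 1 − 0.38 = 0.62.
The capital stock: 0.38 × 1 = 0.38 pp.
Labor input: 0.62 × 0.8 = 0.496 pp.
TFP growth = 1.6 − 0.876 = 0.724%.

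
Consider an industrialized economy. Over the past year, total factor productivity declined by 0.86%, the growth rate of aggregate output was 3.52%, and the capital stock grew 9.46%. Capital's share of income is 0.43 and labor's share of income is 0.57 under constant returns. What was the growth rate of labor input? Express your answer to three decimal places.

Labor's share = 1 − 0.43 = 0.57.
gY = gA + 0.43×9.46 + 0.57×g.
0.57×g = 3.52 + 0.86 − 4.0678 = 0.3122.
g = 0.3122 / 0.57 = 0.54772%.

Labor input growth was 0.548%.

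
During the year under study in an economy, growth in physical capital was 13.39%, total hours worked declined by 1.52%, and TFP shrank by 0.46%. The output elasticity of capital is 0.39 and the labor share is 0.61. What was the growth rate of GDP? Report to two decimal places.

3.83%

Labor's share = 1 − 0.39 = 0.61.
Physical capital: 0.39 × 13.39 = 5.2221 pp.
Total hours worked: 0.61 × (-1.52) = -0.9272 pp.
Output growth = -0.46 + 4.2949 = 3.8349%.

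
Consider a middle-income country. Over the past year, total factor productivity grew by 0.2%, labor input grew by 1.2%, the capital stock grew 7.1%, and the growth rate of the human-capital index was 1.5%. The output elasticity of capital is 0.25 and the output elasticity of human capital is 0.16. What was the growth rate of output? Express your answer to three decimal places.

2.923%

Labor's share = 1 − 0.25 − 0.16 = 0.59.
The capital stock: 0.25 × 7.1 = 1.775 pp.
The human-capital index: 0.16 × 1.5 = 0.24 pp.
Labor input: 0.59 × 1.2 = 0.708 pp.
Output growth = 0.2 + 2.723 = 2.923%.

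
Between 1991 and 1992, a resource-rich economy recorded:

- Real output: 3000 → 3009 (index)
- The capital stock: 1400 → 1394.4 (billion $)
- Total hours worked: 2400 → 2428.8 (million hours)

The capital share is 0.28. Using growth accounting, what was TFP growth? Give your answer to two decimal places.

-0.45%

Real output growth = (3009 − 3000) / 3000 = 0.3%.
The capital stock growth = (1394.4 − 1400) / 1400 = -0.4%.
Total hours worked growth = (2428.8 − 2400) / 2400 = 1.2%.
Labor's share = 1 − 0.28 = 0.72.
The capital stock: 0.28 × (-0.4) = -0.112 pp.
Total hours worked: 0.72 × 1.2 = 0.864 pp.
TFP growth = 0.3 − 0.752 = -0.452%.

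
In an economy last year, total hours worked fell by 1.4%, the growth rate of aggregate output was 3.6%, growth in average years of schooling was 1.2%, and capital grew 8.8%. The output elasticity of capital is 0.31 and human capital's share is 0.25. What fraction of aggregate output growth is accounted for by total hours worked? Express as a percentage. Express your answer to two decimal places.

Total hours worked accounted for -17.11% of growth.

Labor's share = 1 − 0.31 − 0.25 = 0.44.
Total hours worked contributed 0.44 × (-1.4) = -0.616 pp.
Share of growth = -0.616 / 3.6 × 100 = -17.1111%.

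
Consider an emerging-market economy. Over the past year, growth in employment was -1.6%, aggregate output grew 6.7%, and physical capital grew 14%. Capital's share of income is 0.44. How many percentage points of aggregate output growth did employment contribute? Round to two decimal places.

Labor's share = 1 − 0.44 = 0.56.
Contribution = share × growth = 0.56 × (-1.6) = -0.896 pp.

-0.90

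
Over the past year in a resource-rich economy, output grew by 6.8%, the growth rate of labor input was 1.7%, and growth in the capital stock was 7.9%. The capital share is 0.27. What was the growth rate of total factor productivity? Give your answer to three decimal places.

Labor's share = 1 − 0.27 = 0.73.
The capital stock: 0.27 × 7.9 = 2.133 pp.
Labor input: 0.73 × 1.7 = 1.241 pp.
TFP growth = 6.8 − 3.374 = 3.426%.

Total factor productivity grew 3.426%.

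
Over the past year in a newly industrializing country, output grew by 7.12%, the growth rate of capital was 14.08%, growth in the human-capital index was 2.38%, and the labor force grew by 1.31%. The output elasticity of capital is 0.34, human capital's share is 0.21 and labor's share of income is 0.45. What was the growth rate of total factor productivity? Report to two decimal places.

1.24%

Labor's share = 1 − 0.34 − 0.21 = 0.45.
Capital: 0.34 × 14.08 = 4.7872 pp.
The human-capital index: 0.21 × 2.38 = 0.4998 pp.
The labor force: 0.45 × 1.31 = 0.5895 pp.
TFP growth = 7.12 − 5.8765 = 1.2435%.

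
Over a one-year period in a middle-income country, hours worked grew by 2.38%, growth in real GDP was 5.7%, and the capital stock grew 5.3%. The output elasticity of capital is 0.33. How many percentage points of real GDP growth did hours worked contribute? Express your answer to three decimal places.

Labor's share = 1 − 0.33 = 0.67.
Contribution = share × growth = 0.67 × 2.38 = 1.5946 pp.

1.595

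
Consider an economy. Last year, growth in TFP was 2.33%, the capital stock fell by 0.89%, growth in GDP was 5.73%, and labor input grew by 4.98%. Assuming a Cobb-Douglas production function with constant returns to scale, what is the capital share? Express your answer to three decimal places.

The capital share is 0.269.

gY = gA + α·gK + (1−α)·gL, so gY − gA − gL = α(gK − gL).
5.73 − 2.33 − 4.98 = α × (-0.89 − 4.98).
-1.58 = -5.87 α, so α = 0.26917.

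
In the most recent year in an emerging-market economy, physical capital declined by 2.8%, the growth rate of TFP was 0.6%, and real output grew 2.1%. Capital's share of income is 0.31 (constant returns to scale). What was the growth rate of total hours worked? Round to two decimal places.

Labor's share = 1 − 0.31 = 0.69.
gY = gA + 0.31×(-2.8) + 0.69×g.
0.69×g = 2.1 − 0.6 + 0.868 = 2.368.
g = 2.368 / 0.69 = 3.4319%.

3.43%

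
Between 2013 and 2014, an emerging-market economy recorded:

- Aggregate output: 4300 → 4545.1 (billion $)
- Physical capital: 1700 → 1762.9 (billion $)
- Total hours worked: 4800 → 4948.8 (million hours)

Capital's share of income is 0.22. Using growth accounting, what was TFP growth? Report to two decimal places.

Aggregate output growth = (4545.1 − 4300) / 4300 = 5.7%.
Physical capital growth = (1762.9 − 1700) / 1700 = 3.7%.
Total hours worked growth = (4948.8 − 4800) / 4800 = 3.1%.
Labor's share = 1 − 0.22 = 0.78.
Physical capital: 0.22 × 3.7 = 0.814 pp.
Total hours worked: 0.78 × 3.1 = 2.418 pp.
TFP growth = 5.7 − 3.232 = 2.468%.

TFP growth was 2.47%.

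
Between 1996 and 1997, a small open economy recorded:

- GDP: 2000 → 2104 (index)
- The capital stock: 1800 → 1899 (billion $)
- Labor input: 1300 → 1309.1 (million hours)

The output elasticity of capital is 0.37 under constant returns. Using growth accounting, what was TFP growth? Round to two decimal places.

GDP growth = (2104 − 2000) / 2000 = 5.2%.
The capital stock growth = (1899 − 1800) / 1800 = 5.5%.
Labor input growth = (1309.1 − 1300) / 1300 = 0.7%.
Labor's share = 1 − 0.37 = 0.63.
The capital stock: 0.37 × 5.5 = 2.035 pp.
Labor input: 0.63 × 0.7 = 0.441 pp.
TFP growth = 5.2 − 2.476 = 2.724%.

TFP grew 2.72%.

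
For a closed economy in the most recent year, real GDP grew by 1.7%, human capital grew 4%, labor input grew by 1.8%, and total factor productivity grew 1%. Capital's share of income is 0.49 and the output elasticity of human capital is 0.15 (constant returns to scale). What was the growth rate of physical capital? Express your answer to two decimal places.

Labor's share = 1 − 0.49 − 0.15 = 0.36.
gY = gA + 0.15×4 + 0.36×1.8 + 0.49×g.
0.49×g = 1.7 − 1 − 1.248 = -0.548.
g = -0.548 / 0.49 = -1.1184%.

-1.12%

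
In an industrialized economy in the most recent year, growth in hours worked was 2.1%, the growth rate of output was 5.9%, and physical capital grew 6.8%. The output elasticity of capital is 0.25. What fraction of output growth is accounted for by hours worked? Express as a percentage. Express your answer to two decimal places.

Labor's share = 1 − 0.25 = 0.75.
Hours worked contributed 0.75 × 2.1 = 1.575 pp.
Share of growth = 1.575 / 5.9 × 100 = 26.6949%.

26.69%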